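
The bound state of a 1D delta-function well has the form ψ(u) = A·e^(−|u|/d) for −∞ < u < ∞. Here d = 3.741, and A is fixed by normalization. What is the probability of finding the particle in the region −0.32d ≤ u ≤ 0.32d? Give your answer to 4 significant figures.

The probability is P = ∫ |ψ|² du over [−0.32d, 0.32d].
Since A² = 1/(d), this is the region integral divided by the full normalization integral.
Both integrals are even about u = 0, so only the u ≥ 0 halves are needed (the factors of 2 cancel). Substituting t = u/d, A² and the length scale cancel in the ratio: P = ∫_{0}^{0.32} e^(-2·t) dt / ∫_{0}^{∞} e^(-2·t) dt.
An antiderivative of e^(-2·t) is -e^(-2·t)/2; evaluating from 0 to 0.32 gives 1/2 - e^(-16/25)/2, while the full integral is 1/2.
Evaluating gives P = 0.47271.

P ≈ 0.4727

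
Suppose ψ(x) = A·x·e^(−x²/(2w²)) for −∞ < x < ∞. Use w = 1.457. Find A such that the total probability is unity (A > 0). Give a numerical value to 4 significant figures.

The normalization condition is ∫|ψ|² dx = 1 from −∞ to ∞.
The integral (without the A² prefactor) comes out to √(π)·w^3/2.
Hence A² = 1/[√(π)·w^3/2].
Plugging in w = 1.457 yields A = 0.60400.

A ≈ 0.6040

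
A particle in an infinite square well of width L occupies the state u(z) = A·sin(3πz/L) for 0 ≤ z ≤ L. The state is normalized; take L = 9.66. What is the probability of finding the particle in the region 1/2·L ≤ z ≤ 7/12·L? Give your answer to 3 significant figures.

P ≈ 0.136

P = ∫_{1/2·L}^{7/12·L} |u(z)|² dz.
With A² fixed by ∫|u|² = 1, i.e. A² = (L/2)^(−1), substitute and integrate.
Let t = z/L; then A² and the length scale cancel, so P = ∫_{1/2}^{7/12} sin(3·π·t)^2 dt ÷ ∫_{0}^{1} sin(3·π·t)^2 dt.
An antiderivative of sin(3·π·t)^2 is t/2 - sin(6·π·t)/(12·π); evaluating from 1/2 to 7/12 gives 1/(12·π) + 1/24, while the full integral is 1/2.
Taking the ratio, P = (2 + π)/(12·π).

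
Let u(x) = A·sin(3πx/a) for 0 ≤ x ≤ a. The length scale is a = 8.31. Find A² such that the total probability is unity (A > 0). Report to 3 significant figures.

Require ∫ |u|² dx = 1 over the whole domain.
Carrying out the integral gives A² · a/2.
So A² = (a/2)^(−1).
With a = 8.31: A² = 0.2407 and A = 0.4906.

A^2 ≈ 0.241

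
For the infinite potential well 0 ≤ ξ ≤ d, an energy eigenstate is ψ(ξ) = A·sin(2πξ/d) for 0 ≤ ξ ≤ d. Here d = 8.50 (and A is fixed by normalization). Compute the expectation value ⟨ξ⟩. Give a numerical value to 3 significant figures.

⟨ξ⟩ ≈ 4.25

By definition ⟨ξ⟩ = ∫ ξ |ψ(ξ)|² dξ.
Evaluating both integrals, ⟨ξ⟩ = d/2.
With d = 8.50, ⟨ξ⟩ = 4.250.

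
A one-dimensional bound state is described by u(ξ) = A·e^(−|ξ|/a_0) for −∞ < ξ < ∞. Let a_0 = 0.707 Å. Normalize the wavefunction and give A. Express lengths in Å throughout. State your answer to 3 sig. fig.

A ≈ 1.19 Å^(-1/2)

We need A² ∫|f|² dξ = 1, taking the integral from −∞ to ∞.
Using ∫₀^∞ ξⁿ e^(−αξ) dξ = n!/αⁿ⁺¹, with u = A·e^(−|ξ|/a_0), the integral evaluates to A²·[a_0].
Hence A² = 1/[a_0].
Substituting a_0 = 0.707 gives A² = 1.414, so A = 1.189.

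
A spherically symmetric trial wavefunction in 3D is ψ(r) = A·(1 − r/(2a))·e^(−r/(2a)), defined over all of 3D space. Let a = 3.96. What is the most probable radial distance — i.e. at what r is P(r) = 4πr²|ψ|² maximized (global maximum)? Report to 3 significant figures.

Set d/dr [P(r) = 4πr²|ψ|²] = 0 and solve for r > 0.
This gives r = a·(√(5) + 3).
With a = 3.96, the most probable radial distance is 20.73.

r ≈ 20.7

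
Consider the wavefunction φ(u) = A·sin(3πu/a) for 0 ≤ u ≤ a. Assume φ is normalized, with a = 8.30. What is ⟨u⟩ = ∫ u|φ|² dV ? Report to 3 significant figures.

By definition ⟨u⟩ = ∫ u |φ(u)|² du.
With ∫₀^a sin²(nπu/a) du = a/2, the ratio of the moment integral to the normalization integral gives ⟨u⟩ = a/2.
With a = 8.30, ⟨u⟩ = 4.150.

⟨u⟩ ≈ 4.15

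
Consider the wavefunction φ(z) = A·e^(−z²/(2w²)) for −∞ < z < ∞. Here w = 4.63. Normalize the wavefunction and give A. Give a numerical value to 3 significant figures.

A ≈ 0.349

The normalization condition is ∫|φ|² dz = 1 from −∞ to ∞.
Carrying out the integral gives A² · √(π)·w.
Hence A² = 1/[√(π)·w].
Substituting w = 4.63 gives A² = 0.1219, so A = 0.3491.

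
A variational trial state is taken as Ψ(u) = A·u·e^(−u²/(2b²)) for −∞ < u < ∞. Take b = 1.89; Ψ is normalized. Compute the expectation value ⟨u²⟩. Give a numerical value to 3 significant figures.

⟨u^2⟩ ≈ 5.36

By definition ⟨u²⟩ = ∫ u^2 |Ψ(u)|² du.
Differentiating ∫e^(−αu²) du = √(π/α) under α to get the higher moments, the ratio of the moment integral to the normalization integral gives ⟨u²⟩ = 3·b^2/2.
Putting b = 1.89 gives 5.358.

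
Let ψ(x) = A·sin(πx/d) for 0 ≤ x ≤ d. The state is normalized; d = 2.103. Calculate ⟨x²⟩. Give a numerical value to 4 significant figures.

By definition ⟨x²⟩ = ∫ x^2 |ψ(x)|² dx.
With ∫₀^d sin²(nπx/d) dx = d/2, the ratio of the moment integral to the normalization integral gives ⟨x²⟩ = -d^2/(2·π^2) + d^2/3.
Putting d = 2.103 gives 1.2502.

⟨x^2⟩ ≈ 1.250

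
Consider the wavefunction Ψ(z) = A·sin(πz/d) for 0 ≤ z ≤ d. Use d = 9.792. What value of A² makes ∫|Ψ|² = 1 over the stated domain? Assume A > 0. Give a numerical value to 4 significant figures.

We need A² ∫|f|² dz = 1, taking the integral from 0 to d.
Using sin²θ = (1 − cos 2θ)/2, carrying out the integral gives A² · d/2.
So A² = (d/2)^(−1).
Substituting d = 9.792 gives A² = 0.20425, so A = 0.45194.

A^2 ≈ 0.2042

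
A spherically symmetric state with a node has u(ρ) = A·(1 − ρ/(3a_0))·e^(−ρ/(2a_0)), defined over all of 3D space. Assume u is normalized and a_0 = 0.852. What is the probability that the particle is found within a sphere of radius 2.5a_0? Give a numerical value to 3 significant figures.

P = ∫ |u|² 4πρ² dρ over ρ ≤ 2.5a_0.
The full normalization integral is A²·[8·π·a_0^3/3] = 1, fixing A².
Let t = ρ/a_0; then A², 4π and the length scale all cancel, so P = ∫_{0}^{2.5} t^2·(1 - t/3)^2·e^(-t) dt ÷ ∫_{0}^{∞} t^2·(1 - t/3)^2·e^(-t) dt.
With ∫ t^2·(1 - t/3)^2·e^(-t) dt = (-t^4 + 2·t^3 - 3·t^2 - 6·t - 6)·e^(-t)/9 + C, the region integral is 2/3 - 761·e^(-5/2)/144 and the full one is 2/3.
This evaluates to P = 0.3493.

P ≈ 0.349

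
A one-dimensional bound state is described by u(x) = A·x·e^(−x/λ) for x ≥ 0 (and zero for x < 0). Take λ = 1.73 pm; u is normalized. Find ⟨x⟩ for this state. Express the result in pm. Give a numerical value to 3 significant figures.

⟨x⟩ ≈ 2.60 pm

The expectation value is the |u|²-weighted average of x: ∫ x|u|² dx.
Recall ∫₀^∞ x^m e^(−x/β) dx = m!·β^(m+1), the ratio of the moment integral to the normalization integral gives ⟨x⟩ = 3·λ/2.
Putting λ = 1.73 gives 2.595.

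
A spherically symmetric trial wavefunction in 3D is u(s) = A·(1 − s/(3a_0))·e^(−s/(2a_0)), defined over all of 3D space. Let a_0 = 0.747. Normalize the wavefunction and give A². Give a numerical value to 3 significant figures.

A^2 ≈ 0.286

We need A² ∫|f|² 4πs² ds = 1, taking the integral from 0 to ∞.
∫|u|² 4πs² ds = A²·(8·π·a_0^3/3).
Hence A² = 1/[8·π·a_0^3/3].
Substituting a_0 = 0.747 gives A² = 0.2864, so A = 0.5351.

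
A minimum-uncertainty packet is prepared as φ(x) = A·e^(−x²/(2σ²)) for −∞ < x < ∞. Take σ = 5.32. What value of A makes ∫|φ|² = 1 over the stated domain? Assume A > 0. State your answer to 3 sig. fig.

Normalization requires ∫|φ|² dx = 1, integrated from −∞ to ∞.
With φ = A·e^(−x²/(2σ²)), the integral evaluates to A²·[√(π)·σ].
Hence A² = 1/[√(π)·σ].
Plugging in σ = 5.32 yields A = 0.3257.

A ≈ 0.326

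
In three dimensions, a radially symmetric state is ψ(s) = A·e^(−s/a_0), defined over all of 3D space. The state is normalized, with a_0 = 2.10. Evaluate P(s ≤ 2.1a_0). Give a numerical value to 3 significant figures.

P ≈ 0.790

With dV = 4πs²ds, the probability is ∫|ψ|² dV over s ≤ 2.1a_0.
The full normalization integral is A²·[π·a_0^3] = 1, fixing A².
Let u = s/a_0; then A², 4π and the length scale all cancel, so P = ∫_{0}^{2.1} u^2·e^(-2·u) du ÷ ∫_{0}^{∞} u^2·e^(-2·u) du.
Using ∫ u^2·e^(-2·u) du = -(2·u^2 + 2·u + 1)·e^(-2·u)/4, the numerator is 1/4 - 701·e^(-21/5)/200 and the denominator is 1/4.
The region integral divided by the full integral gives P = 0.7898.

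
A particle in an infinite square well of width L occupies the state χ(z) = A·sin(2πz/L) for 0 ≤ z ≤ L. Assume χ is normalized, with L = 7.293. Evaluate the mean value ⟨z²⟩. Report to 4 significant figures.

⟨z^2⟩ ≈ 17.06

⟨z²⟩ = ∫ z^2 |χ|² dz over the full domain.
Evaluating both integrals, ⟨z²⟩ = -L^2/(8·π^2) + L^2/3.
Putting L = 7.293 gives 17.056.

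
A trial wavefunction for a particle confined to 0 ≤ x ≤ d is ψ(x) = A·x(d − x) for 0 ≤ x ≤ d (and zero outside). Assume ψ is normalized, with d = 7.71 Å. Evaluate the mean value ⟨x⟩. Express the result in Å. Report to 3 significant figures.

By definition ⟨x⟩ = ∫ x |ψ(x)|² dx.
Since the A² factors cancel between numerator and denominator, ⟨x⟩ = d/2.
With d = 7.71, ⟨x⟩ = 3.855.

⟨x⟩ ≈ 3.86 Å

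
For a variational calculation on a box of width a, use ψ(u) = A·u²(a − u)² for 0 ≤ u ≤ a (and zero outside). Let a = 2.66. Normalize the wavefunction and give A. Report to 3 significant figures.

A ≈ 0.307

Require ∫ |ψ|² du = 1 over the whole domain.
Carrying out the integral gives A² · a^9/630.
Plugging in a = 2.66 yields A = 0.3074.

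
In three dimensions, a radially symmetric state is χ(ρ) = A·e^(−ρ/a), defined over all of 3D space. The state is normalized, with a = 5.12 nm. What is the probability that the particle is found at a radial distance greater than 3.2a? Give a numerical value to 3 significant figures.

P ≈ 0.0463

Integrate the radial probability density 4πρ²|χ|² over ρ > 3.2a.
A² is fixed by ∫₀^∞ 4πρ²|χ|² dρ = 1, i.e. A² = (π·a^3)^(−1).
In terms of u = ρ/a (A², 4π and the length scale all cancel between numerator and denominator), P = [∫_{3.2}^{∞} u^2·e^(-2·u) du] / [∫_{0}^{∞} u^2·e^(-2·u) du].
An antiderivative of u^2·e^(-2·u) is -(2·u^2 + 2·u + 1)·e^(-2·u)/4; evaluating from 3.2 to ∞ gives 697·e^(-32/5)/100, while the full integral is 1/4.
This evaluates to P = 0.04632.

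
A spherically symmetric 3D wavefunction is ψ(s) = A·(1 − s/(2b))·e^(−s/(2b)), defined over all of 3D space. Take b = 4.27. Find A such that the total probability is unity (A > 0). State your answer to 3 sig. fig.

A ≈ 0.0226

Normalization requires ∫|ψ|² 4πs² ds = 1, integrated from 0 to ∞.
(Spherical symmetry: dV = 4πs² ds.)
Using ∫₀^∞ sⁿ e^(−αs) ds = n!/αⁿ⁺¹, carrying out the integral gives A² · 8·π·b^3.
Hence A² = 1/[8·π·b^3].
With b = 4.27: A² = 0.0005111 and A = 0.02261.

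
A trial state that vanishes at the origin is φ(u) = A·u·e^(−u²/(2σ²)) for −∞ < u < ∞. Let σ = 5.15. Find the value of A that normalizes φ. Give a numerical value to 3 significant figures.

A ≈ 0.0909

The normalization condition is ∫|φ|² du = 1 from −∞ to ∞.
With ∫_{−∞}^{∞} u^(2m) e^(−αu²) du = (2m−1)!!·√π / (2^m α^(m+1/2)), ∫|φ|² du = A²·(√(π)·σ^3/2).
So A² = (√(π)·σ^3/2)^(−1).
Substituting σ = 5.15 gives A² = 0.008261, so A = 0.09089.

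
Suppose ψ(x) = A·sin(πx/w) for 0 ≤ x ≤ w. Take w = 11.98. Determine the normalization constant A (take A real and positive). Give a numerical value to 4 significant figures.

The normalization condition is ∫|ψ|² dx = 1 from 0 to w.
Using sin²θ = (1 − cos 2θ)/2, with ψ = A·sin(πx/w), the integral evaluates to A²·[w/2].
So A² = (w/2)^(−1).
Substituting w = 11.98 gives A² = 0.16694, so A = 0.40859.

A ≈ 0.4086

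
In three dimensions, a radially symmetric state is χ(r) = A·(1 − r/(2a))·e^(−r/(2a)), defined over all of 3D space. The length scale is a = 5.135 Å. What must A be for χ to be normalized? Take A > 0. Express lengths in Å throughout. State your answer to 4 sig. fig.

Normalization requires ∫|χ|² 4πr² dr = 1, integrated from 0 to ∞.
(Spherical symmetry: dV = 4πr² dr.)
With χ = A·(1 − r/(2a))·e^(−r/(2a)), the integral evaluates to A²·[8·π·a^3].
With a = 5.135: A² = 0.00029386 and A = 0.017142.

A ≈ 0.01714 Å^(-3/2)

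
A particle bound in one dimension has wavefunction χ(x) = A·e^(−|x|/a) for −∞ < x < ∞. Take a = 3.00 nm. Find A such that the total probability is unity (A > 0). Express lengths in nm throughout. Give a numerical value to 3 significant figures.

The normalization condition is ∫|χ|² dx = 1 from −∞ to ∞.
Using ∫₀^∞ xⁿ e^(−αx) dx = n!/αⁿ⁺¹, with χ = A·e^(−|x|/a), the integral evaluates to A²·[a].
Hence A² = 1/[a].
Plugging in a = 3.00 yields A = 0.5774.

A ≈ 0.577 nm^(-1/2)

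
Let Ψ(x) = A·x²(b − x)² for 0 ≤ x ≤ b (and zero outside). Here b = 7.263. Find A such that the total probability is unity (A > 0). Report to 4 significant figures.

A ≈ 0.003347

The normalization condition is ∫|Ψ|² dx = 1 from 0 to b.
The integral (without the A² prefactor) comes out to b^9/630.
With b = 7.263: A² = 0.000011202 and A = 0.0033469.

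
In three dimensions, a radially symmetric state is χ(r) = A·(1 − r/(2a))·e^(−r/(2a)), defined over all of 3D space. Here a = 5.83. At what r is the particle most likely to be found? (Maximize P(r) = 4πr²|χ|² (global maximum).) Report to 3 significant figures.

The maximum of P(r) = 4πr²|χ|² occurs where its derivative vanishes.
Solving yields r = a·(√(5) + 3).
With a = 5.83, the most probable radial distance is 30.53.

r ≈ 30.5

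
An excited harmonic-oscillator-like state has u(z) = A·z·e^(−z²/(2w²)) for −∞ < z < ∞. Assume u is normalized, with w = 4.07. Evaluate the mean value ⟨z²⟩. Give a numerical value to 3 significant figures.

The expectation value is the |u|²-weighted average of z^2: ∫ z^2|u|² dz.
Using the Gaussian integral ∫_{−∞}^{∞} e^(−αz²) dz = √(π/α), the ratio of the moment integral to the normalization integral gives ⟨z²⟩ = 3·w^2/2.
With w = 4.07, ⟨z^2⟩ = 24.85.

⟨z^2⟩ ≈ 24.8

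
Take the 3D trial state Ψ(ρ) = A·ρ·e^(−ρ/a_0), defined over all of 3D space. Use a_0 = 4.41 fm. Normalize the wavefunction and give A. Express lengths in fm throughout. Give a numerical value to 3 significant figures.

A ≈ 0.00798 fm^(-5/2)

Normalization requires ∫|Ψ|² 4πρ² dρ = 1, integrated from 0 to ∞.
The integral (without the A² prefactor) comes out to 3·π·a_0^5.
Hence A² = 1/[3·π·a_0^5].
Plugging in a_0 = 4.41 yields A = 0.007976.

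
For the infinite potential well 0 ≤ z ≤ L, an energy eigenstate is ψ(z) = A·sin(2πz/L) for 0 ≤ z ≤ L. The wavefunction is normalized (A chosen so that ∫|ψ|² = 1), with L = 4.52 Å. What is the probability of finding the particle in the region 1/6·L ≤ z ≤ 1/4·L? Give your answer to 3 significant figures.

P ≈ 0.152

P = ∫_{1/6·L}^{1/4·L} |ψ(z)|² dz.
The normalization integral ∫|ψ|²dz over the whole domain equals L/2·A², and A² cancels in the ratio.
Substituting u = z/L, A² and the length scale cancel in the ratio: P = ∫_{1/6}^{1/4} sin(2·π·u)^2 du / ∫_{0}^{1} sin(2·π·u)^2 du.
An antiderivative of sin(2·π·u)^2 is u/2 - sin(4·π·u)/(8·π); evaluating from 1/6 to 1/4 gives √(3)/(16·π) + 1/24, while the full integral is 1/2.
The result is P = (√(3)/8 + π/12)/π.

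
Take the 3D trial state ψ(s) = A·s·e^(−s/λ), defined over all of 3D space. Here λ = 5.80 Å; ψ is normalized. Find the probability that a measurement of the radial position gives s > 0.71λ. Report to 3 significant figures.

P ≈ 0.985

With dV = 4πs²ds, the probability is ∫|ψ|² dV over s > 0.71λ.
A² is fixed by ∫₀^∞ 4πs²|ψ|² ds = 1, i.e. A² = (3·π·λ^5)^(−1).
Substituting u = s/λ, A², 4π and the length scale all cancel in the ratio: P = ∫_{0.71}^{∞} u^4·e^(-2·u) du / ∫_{0}^{∞} u^4·e^(-2·u) du.
Using ∫ u^4·e^(-2·u) du = -(u^4/2 + u^3 + 3·u^2/2 + 3·u/2 + 3/4)·e^(-2·u), the numerator is ≈ 0.73871 and the denominator is 3/4.
Taking the ratio yields P = 0.9849.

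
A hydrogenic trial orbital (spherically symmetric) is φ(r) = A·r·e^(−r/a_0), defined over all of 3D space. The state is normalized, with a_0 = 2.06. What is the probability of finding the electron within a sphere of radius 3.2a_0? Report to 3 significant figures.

P = ∫ |φ|² 4πr² dr over r ≤ 3.2a_0.
A² is fixed by ∫₀^∞ 4πr²|φ|² dr = 1, i.e. A² = (3·π·a_0^5)^(−1).
In terms of u = r/a_0 (A², 4π and the length scale all cancel between numerator and denominator), P = [∫_{0}^{3.2} u^4·e^(-2·u) du] / [∫_{0}^{∞} u^4·e^(-2·u) du].
With ∫ u^4·e^(-2·u) du = -(u^4/2 + u^3 + 3·u^2/2 + 3·u/2 + 3/4)·e^(-2·u) + C, the region integral is ≈ 0.57370 and the full one is 3/4.
Taking the ratio yields P = 0.7649.

P ≈ 0.765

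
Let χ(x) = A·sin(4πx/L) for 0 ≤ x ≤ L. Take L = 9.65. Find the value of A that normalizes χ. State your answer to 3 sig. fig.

We need A² ∫|f|² dx = 1, taking the integral from 0 to L.
With χ = A·sin(4πx/L), the integral evaluates to A²·[L/2].
So A² = (L/2)^(−1).
Plugging in L = 9.65 yields A = 0.4553.

A ≈ 0.455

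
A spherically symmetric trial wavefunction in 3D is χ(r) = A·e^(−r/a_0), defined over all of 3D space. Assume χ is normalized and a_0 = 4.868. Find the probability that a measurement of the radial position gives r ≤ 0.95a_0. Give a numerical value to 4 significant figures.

P = ∫ |χ|² 4πr² dr over r ≤ 0.95a_0.
Normalization gives A² = 1/(π·a_0^3).
In terms of u = r/a_0 (A², 4π and the length scale all cancel between numerator and denominator), P = [∫_{0}^{0.95} u^2·e^(-2·u) du] / [∫_{0}^{∞} u^2·e^(-2·u) du].
Using ∫ u^2·e^(-2·u) du = -(2·u^2 + 2·u + 1)·e^(-2·u)/4, the numerator is 1/4 - 941·e^(-19/10)/800 and the denominator is 1/4.
This evaluates to P = 0.29628.

P ≈ 0.2963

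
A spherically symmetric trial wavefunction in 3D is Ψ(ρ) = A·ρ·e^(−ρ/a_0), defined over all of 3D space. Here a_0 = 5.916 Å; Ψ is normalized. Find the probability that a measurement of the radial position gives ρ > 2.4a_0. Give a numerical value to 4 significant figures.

Integrate the radial probability density 4πρ²|Ψ|² over ρ > 2.4a_0.
The full normalization integral is A²·[3·π·a_0^5] = 1, fixing A².
In terms of u = ρ/a_0 (A², 4π and the length scale all cancel between numerator and denominator), P = [∫_{2.4}^{∞} u^4·e^(-2·u) du] / [∫_{0}^{∞} u^4·e^(-2·u) du].
Using ∫ u^4·e^(-2·u) du = -(u^4/2 + u^3 + 3·u^2/2 + 3·u/2 + 3/4)·e^(-2·u), the numerator is ≈ 0.357194 and the denominator is 3/4.
The region integral divided by the full integral gives P = 0.47626.

P ≈ 0.4763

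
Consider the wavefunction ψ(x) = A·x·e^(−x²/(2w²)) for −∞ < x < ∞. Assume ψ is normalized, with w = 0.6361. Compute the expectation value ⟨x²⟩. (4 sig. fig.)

⟨x^2⟩ ≈ 0.6069

The expectation value is the |ψ|²-weighted average of x^2: ∫ x^2|ψ|² dx.
Evaluating both integrals, ⟨x²⟩ = 3·w^2/2.
Putting w = 0.6361 gives 0.60693.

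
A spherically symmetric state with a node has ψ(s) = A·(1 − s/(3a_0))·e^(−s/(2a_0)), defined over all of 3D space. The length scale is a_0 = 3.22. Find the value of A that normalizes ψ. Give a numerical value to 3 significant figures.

Require ∫ |ψ|² 4πs² ds = 1 over the whole domain.
Using ∫₀^∞ sⁿ e^(−αs) ds = n!/αⁿ⁺¹, with ψ = A·(1 − s/(3a_0))·e^(−s/(2a_0)), the integral evaluates to A²·[8·π·a_0^3/3].
Setting this equal to 1 gives A² = 1/(8·π·a_0^3/3).
With a_0 = 3.22: A² = 0.003575 and A = 0.05979.

A ≈ 0.0598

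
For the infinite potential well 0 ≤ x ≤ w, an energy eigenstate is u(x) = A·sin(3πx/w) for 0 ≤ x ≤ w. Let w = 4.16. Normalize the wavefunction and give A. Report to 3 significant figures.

We need A² ∫|f|² dx = 1, taking the integral from 0 to w.
∫|u|² dx = A²·(w/2).
So A² = (w/2)^(−1).
Plugging in w = 4.16 yields A = 0.6934.

A ≈ 0.693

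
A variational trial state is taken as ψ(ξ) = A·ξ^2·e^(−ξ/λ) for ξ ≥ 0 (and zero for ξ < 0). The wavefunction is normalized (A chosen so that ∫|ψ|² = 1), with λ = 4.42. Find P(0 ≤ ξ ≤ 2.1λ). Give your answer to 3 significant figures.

|ψ|² is the probability density, so P = ∫_{0}^{2.1λ} |ψ|² dξ.
With A² fixed by ∫|ψ|² = 1, i.e. A² = (3·λ^5/4)^(−1), substitute and integrate.
In terms of u = ξ/λ (A² and the length scale cancel between numerator and denominator), P = [∫_{0}^{2.1} u^4·e^(-2·u) du] / [∫_{0}^{∞} u^4·e^(-2·u) du].
Using ∫ u^4·e^(-2·u) du = -(u^4/2 + u^3 + 3·u^2/2 + 3·u/2 + 3/4)·e^(-2·u), the numerator is ≈ 0.30763 and the denominator is 3/4.
Taking the ratio, P = 0.4102.

P ≈ 0.410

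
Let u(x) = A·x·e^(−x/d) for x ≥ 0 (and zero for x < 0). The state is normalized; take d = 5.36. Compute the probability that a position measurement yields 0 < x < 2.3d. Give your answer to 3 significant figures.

P ≈ 0.837

|u|² is the probability density, so P = ∫_{0}^{2.3d} |u|² dx.
With A² fixed by ∫|u|² = 1, i.e. A² = (d^3/4)^(−1), substitute and integrate.
Substituting t = x/d, A² and the length scale cancel in the ratio: P = ∫_{0}^{2.3} t^2·e^(-2·t) dt / ∫_{0}^{∞} t^2·e^(-2·t) dt.
With ∫ t^2·e^(-2·t) dt = -(2·t^2 + 2·t + 1)·e^(-2·t)/4 + C, the region integral is 1/4 - 809·e^(-23/5)/200 and the full one is 1/4.
Taking the ratio, P = 0.8374.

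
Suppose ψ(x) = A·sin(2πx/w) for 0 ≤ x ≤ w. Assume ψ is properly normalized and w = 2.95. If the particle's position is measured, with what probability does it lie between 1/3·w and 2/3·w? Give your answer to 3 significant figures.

P ≈ 0.196

|ψ|² is the probability density, so P = ∫_{1/3·w}^{2/3·w} |ψ|² dx.
Since A² = 1/(w/2), this is the region integral divided by the full normalization integral.
Substituting u = x/w, A² and the length scale cancel in the ratio: P = ∫_{1/3}^{2/3} sin(2·π·u)^2 du / ∫_{0}^{1} sin(2·π·u)^2 du.
Using ∫ sin(2·π·u)^2 du = u/2 - sin(4·π·u)/(8·π), the numerator is -√(3)/(8·π) + 1/6 and the denominator is 1/2.
Taking the ratio, P = (-√(3)/4 + π/3)/π.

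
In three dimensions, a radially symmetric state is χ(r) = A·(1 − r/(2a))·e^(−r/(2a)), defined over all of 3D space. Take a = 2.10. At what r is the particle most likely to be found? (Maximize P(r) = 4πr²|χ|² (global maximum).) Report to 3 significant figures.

r ≈ 11.0

Differentiate P(r) = 4πr²|χ|² with respect to r and set to zero.
Solving yields r = a·(√(5) + 3).
With a = 2.10, the most probable radial distance is 11.00.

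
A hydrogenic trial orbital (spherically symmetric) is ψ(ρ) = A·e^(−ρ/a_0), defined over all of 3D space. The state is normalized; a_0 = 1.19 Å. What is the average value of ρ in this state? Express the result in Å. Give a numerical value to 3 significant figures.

⟨ρ⟩ ≈ 1.79 Å

The expectation value is the |ψ|²-weighted average of ρ: ∫ ρ|ψ|² 4πρ² dρ.
Evaluating both integrals, ⟨ρ⟩ = 3·a_0/2.
Putting a_0 = 1.19 gives 1.785.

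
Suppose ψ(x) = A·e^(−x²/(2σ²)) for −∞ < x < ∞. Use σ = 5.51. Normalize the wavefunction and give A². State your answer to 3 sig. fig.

The normalization condition is ∫|ψ|² dx = 1 from −∞ to ∞.
With ψ = A·e^(−x²/(2σ²)), the integral evaluates to A²·[√(π)·σ].
With σ = 5.51: A² = 0.1024 and A = 0.3200.

A^2 ≈ 0.102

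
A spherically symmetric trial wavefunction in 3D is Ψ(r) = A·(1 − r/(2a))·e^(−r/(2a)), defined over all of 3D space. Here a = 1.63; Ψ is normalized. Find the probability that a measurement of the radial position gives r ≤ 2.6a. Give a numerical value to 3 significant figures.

With dV = 4πr²dr, the probability is ∫|Ψ|² dV over r ≤ 2.6a.
A² is fixed by ∫₀^∞ 4πr²|Ψ|² dr = 1, i.e. A² = (8·π·a^3)^(−1).
Substituting u = r/a, A², 4π and the length scale all cancel in the ratio: P = ∫_{0}^{2.6} u^2·(1 - u/2)^2·e^(-u) du / ∫_{0}^{∞} u^2·(1 - u/2)^2·e^(-u) du.
An antiderivative of u^2·(1 - u/2)^2·e^(-u) is -(u^4/4 + u^2 + 2·u + 2)·e^(-u); evaluating from 0 to 2.6 gives ≈ 0.11461, while the full integral is 2.
Taking the ratio yields P = 0.05730.

P ≈ 0.0573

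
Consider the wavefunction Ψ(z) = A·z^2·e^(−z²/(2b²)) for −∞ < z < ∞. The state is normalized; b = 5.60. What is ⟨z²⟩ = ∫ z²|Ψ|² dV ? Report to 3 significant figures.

The expectation value is the |Ψ|²-weighted average of z^2: ∫ z^2|Ψ|² dz.
The ratio of the moment integral to the normalization integral gives ⟨z²⟩ = 5·b^2/2.
Putting b = 5.60 gives 78.40.

⟨z^2⟩ ≈ 78.4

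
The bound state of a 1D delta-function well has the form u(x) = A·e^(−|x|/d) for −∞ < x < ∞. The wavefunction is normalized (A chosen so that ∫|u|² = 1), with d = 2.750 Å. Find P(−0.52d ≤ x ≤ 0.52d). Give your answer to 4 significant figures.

P ≈ 0.6465

The probability is P = ∫ |u|² dx over [−0.52d, 0.52d].
Since A² = 1/(d), this is the region integral divided by the full normalization integral.
By symmetry take twice the x ≥ 0 contribution in numerator and denominator; the 2's cancel. Let t = x/d; then A² and the length scale cancel, so P = ∫_{0}^{0.52} e^(-2·t) dt ÷ ∫_{0}^{∞} e^(-2·t) dt.
With ∫ e^(-2·t) dt = -e^(-2·t)/2 + C, the region integral is 1/2 - e^(-26/25)/2 and the full one is 1/2.
Taking the ratio, P = 0.64655.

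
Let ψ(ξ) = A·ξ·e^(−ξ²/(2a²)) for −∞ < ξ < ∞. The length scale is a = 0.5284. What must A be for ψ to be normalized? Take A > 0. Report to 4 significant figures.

Require ∫ |ψ|² dξ = 1 over the whole domain.
Carrying out the integral gives A² · √(π)·a^3/2.
So A² = (√(π)·a^3/2)^(−1).
With a = 0.5284: A² = 7.6483 and A = 2.7656.

A ≈ 2.766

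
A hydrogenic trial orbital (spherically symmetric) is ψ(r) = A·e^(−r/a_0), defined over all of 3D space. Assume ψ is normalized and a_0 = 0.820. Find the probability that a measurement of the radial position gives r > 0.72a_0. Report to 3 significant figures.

P ≈ 0.824

P = ∫ |ψ|² 4πr² dr over r > 0.72a_0.
Normalization gives A² = 1/(π·a_0^3).
In terms of u = r/a_0 (A², 4π and the length scale all cancel between numerator and denominator), P = [∫_{0.72}^{∞} u^2·e^(-2·u) du] / [∫_{0}^{∞} u^2·e^(-2·u) du].
With ∫ u^2·e^(-2·u) du = -(2·u^2 + 2·u + 1)·e^(-2·u)/4 + C, the region integral is 2173·e^(-36/25)/2500 and the full one is 1/4.
This evaluates to P = 0.8238.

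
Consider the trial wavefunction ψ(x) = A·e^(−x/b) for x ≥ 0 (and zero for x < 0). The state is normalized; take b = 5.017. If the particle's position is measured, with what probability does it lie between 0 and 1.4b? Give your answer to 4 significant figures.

P = ∫_{0}^{1.4b} |ψ(x)|² dx.
Since A² = 1/(b/2), this is the region integral divided by the full normalization integral.
Let u = x/b; then A² and the length scale cancel, so P = ∫_{0}^{1.4} e^(-2·u) du ÷ ∫_{0}^{∞} e^(-2·u) du.
With ∫ e^(-2·u) du = -e^(-2·u)/2 + C, the region integral is 1/2 - e^(-14/5)/2 and the full one is 1/2.
The result is P = 0.93919.

P ≈ 0.9392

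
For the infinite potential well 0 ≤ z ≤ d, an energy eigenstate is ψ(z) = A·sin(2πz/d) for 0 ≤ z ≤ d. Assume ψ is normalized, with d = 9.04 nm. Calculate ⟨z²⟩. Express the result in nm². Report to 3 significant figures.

⟨z^2⟩ ≈ 26.2 nm^2

The expectation value is the |ψ|²-weighted average of z^2: ∫ z^2|ψ|² dz.
With ∫₀^d sin²(nπz/d) dz = d/2, the ratio of the moment integral to the normalization integral gives ⟨z²⟩ = -d^2/(8·π^2) + d^2/3.
With d = 9.04, ⟨z^2⟩ = 26.21.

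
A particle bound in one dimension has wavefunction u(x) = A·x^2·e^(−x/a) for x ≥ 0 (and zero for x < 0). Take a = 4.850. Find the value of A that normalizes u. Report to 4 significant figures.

A ≈ 0.02229

We need A² ∫|f|² dx = 1, taking the integral from 0 to ∞.
With u = A·x^2·e^(−x/a), the integral evaluates to A²·[3·a^5/4].
Hence A² = 1/[3·a^5/4].
Substituting a = 4.850 gives A² = 0.00049686, so A = 0.022290.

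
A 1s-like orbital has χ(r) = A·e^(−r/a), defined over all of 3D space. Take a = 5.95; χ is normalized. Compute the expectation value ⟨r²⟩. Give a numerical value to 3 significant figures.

⟨r^2⟩ ≈ 106

By definition ⟨r²⟩ = ∫ r^2 |χ(r)|² 4πr² dr.
With ∫₀^∞ r^4 e^(−αr) dr = 4!/α^5, since the A² factors cancel between numerator and denominator, ⟨r²⟩ = 3·a^2.
Putting a = 5.95 gives 106.2.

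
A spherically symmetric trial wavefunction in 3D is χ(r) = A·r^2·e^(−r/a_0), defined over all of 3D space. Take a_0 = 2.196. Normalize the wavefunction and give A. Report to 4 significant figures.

Require ∫ |χ|² 4πr² dr = 1 over the whole domain.
With χ = A·r^2·e^(−r/a_0), the integral evaluates to A²·[45·π·a_0^7/2].
So A² = (45·π·a_0^7/2)^(−1).
Substituting a_0 = 2.196 gives A² = 0.000057444, so A = 0.0075792.

A ≈ 0.007579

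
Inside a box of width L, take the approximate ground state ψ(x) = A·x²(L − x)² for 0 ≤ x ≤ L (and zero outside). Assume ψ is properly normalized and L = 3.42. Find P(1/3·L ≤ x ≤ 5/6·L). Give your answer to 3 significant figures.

P ≈ 0.846

The probability is P = ∫ |ψ|² dx over [1/3·L, 5/6·L].
Since A² = 1/(L^9/630), this is the region integral divided by the full normalization integral.
Let u = x/L; then A² and the length scale cancel, so P = ∫_{1/3}^{5/6} u^4·(1 - u)^4 du ÷ ∫_{0}^{1} u^4·(1 - u)^4 du.
With ∫ u^4·(1 - u)^4 du = u^5·(70·u^4 - 315·u^3 + 540·u^2 - 420·u + 126)/630 + C, the region integral is ≈ 0.0013432 and the full one is 1/630.
The result is P = 0.8462.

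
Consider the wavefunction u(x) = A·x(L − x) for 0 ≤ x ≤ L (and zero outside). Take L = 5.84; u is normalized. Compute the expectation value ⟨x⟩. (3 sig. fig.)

⟨x⟩ ≈ 2.92

⟨x⟩ = ∫ x |u|² dx over the full domain.
Expanding the polynomial and integrating term by term, evaluating both integrals, ⟨x⟩ = L/2.
Putting L = 5.84 gives 2.920.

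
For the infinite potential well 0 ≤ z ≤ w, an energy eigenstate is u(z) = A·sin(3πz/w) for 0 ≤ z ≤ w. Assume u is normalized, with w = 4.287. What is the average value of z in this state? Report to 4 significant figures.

⟨z⟩ ≈ 2.144

The expectation value is the |u|²-weighted average of z: ∫ z|u|² dz.
With ∫₀^w sin²(nπz/w) dz = w/2, since the A² factors cancel between numerator and denominator, ⟨z⟩ = w/2.
Putting w = 4.287 gives 2.1435.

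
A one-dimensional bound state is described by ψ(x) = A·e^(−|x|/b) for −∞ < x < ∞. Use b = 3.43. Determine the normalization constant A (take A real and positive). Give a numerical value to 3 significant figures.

A ≈ 0.540

Require ∫ |ψ|² dx = 1 over the whole domain.
Carrying out the integral gives A² · b.
Setting this equal to 1 gives A² = 1/(b).
Substituting b = 3.43 gives A² = 0.2915, so A = 0.5399.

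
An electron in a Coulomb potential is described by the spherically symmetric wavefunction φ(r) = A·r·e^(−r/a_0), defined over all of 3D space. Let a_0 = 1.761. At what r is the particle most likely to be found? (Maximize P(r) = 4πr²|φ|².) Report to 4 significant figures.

r ≈ 3.522

Differentiate P(r) = 4πr²|φ|² with respect to r and set to zero.
Solving yields r = 2·a_0.
With a_0 = 1.761, the most probable radial distance is 3.5220.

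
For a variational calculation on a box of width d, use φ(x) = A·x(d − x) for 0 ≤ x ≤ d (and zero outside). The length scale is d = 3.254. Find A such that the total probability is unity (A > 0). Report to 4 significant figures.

A ≈ 0.2868

Normalization requires ∫|φ|² dx = 1, integrated from 0 to d.
Expanding the polynomial and integrating term by term, with φ = A·x(d − x), the integral evaluates to A²·[d^5/30].
Hence A² = 1/[d^5/30].
With d = 3.254: A² = 0.082231 and A = 0.28676.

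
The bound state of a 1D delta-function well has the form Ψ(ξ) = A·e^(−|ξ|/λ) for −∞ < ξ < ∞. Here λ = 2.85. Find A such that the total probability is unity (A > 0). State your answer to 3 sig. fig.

A ≈ 0.592

Require ∫ |Ψ|² dξ = 1 over the whole domain.
Using ∫₀^∞ ξⁿ e^(−αξ) dξ = n!/αⁿ⁺¹, carrying out the integral gives A² · λ.
Setting this equal to 1 gives A² = 1/(λ).
With λ = 2.85: A² = 0.3509 and A = 0.5923.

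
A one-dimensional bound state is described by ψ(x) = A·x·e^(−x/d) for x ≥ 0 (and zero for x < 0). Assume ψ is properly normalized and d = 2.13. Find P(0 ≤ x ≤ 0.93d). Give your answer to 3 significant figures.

|ψ|² is the probability density, so P = ∫_{0}^{0.93d} |ψ|² dx.
With A² fixed by ∫|ψ|² = 1, i.e. A² = (d^3/4)^(−1), substitute and integrate.
Let u = x/d; then A² and the length scale cancel, so P = ∫_{0}^{0.93} u^2·e^(-2·u) du ÷ ∫_{0}^{∞} u^2·e^(-2·u) du.
Using ∫ u^2·e^(-2·u) du = -(2·u^2 + 2·u + 1)·e^(-2·u)/4, the numerator is ≈ 0.071373 and the denominator is 1/4.
Evaluating gives P = 0.2855.

P ≈ 0.285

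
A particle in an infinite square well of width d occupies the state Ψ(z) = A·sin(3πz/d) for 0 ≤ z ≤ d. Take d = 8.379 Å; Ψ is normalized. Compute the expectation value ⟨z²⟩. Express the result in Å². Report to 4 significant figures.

⟨z^2⟩ ≈ 23.01 Å^2

⟨z²⟩ = ∫ z^2 |Ψ|² dz over the full domain.
Using sin²θ = (1 − cos 2θ)/2, the ratio of the moment integral to the normalization integral gives ⟨z²⟩ = -d^2/(18·π^2) + d^2/3.
Putting d = 8.379 gives 23.007.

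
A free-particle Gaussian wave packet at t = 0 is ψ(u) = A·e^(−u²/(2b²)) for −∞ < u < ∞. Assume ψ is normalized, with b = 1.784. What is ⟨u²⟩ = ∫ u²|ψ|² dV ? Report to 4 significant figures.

⟨u^2⟩ ≈ 1.591

⟨u²⟩ = ∫ u^2 |ψ|² du over the full domain.
Using the Gaussian integral ∫_{−∞}^{∞} e^(−αu²) du = √(π/α), evaluating both integrals, ⟨u²⟩ = b^2/2.
Putting b = 1.784 gives 1.5913.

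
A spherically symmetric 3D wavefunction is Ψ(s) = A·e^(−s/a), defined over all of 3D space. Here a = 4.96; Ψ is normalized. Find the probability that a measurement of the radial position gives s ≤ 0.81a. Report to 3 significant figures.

With dV = 4πs²ds, the probability is ∫|Ψ|² dV over s ≤ 0.81a.
Normalization gives A² = 1/(π·a^3).
Let u = s/a; then A², 4π and the length scale all cancel, so P = ∫_{0}^{0.81} u^2·e^(-2·u) du ÷ ∫_{0}^{∞} u^2·e^(-2·u) du.
With ∫ u^2·e^(-2·u) du = -(2·u^2 + 2·u + 1)·e^(-2·u)/4 + C, the region integral is ≈ 0.055456 and the full one is 1/4.
Taking the ratio yields P = 0.2218.

P ≈ 0.222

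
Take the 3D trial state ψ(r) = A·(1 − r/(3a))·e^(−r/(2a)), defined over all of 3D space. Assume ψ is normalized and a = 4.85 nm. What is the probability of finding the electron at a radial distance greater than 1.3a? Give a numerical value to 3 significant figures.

P = ∫ |ψ|² 4πr² dr over r > 1.3a.
Normalization gives A² = 1/(8·π·a^3/3).
Substituting u = r/a, A², 4π and the length scale all cancel in the ratio: P = ∫_{1.3}^{∞} u^2·(1 - u/3)^2·e^(-u) du / ∫_{0}^{∞} u^2·(1 - u/3)^2·e^(-u) du.
With ∫ u^2·(1 - u/3)^2·e^(-u) du = (-u^4 + 2·u^3 - 3·u^2 - 6·u - 6)·e^(-u)/9 + C, the region integral is ≈ 0.52484 and the full one is 2/3.
The region integral divided by the full integral gives P = 0.7873.

P ≈ 0.787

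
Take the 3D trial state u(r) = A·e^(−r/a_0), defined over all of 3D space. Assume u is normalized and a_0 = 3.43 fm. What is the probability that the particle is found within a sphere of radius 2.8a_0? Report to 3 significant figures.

Integrate the radial probability density 4πr²|u|² over r ≤ 2.8a_0.
A² is fixed by ∫₀^∞ 4πr²|u|² dr = 1, i.e. A² = (π·a_0^3)^(−1).
In terms of t = r/a_0 (A², 4π and the length scale all cancel between numerator and denominator), P = [∫_{0}^{2.8} t^2·e^(-2·t) dt] / [∫_{0}^{∞} t^2·e^(-2·t) dt].
Using ∫ t^2·e^(-2·t) dt = -(2·t^2 + 2·t + 1)·e^(-2·t)/4, the numerator is 1/4 - 557·e^(-28/5)/100 and the denominator is 1/4.
Taking the ratio yields P = 0.9176.

P ≈ 0.918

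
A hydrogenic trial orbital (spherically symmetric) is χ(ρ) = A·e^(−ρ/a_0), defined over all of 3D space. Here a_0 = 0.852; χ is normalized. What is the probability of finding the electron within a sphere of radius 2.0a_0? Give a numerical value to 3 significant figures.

With dV = 4πρ²dρ, the probability is ∫|χ|² dV over ρ ≤ 2.0a_0.
Normalization gives A² = 1/(π·a_0^3).
Let u = ρ/a_0; then A², 4π and the length scale all cancel, so P = ∫_{0}^{2.0} u^2·e^(-2·u) du ÷ ∫_{0}^{∞} u^2·e^(-2·u) du.
Using ∫ u^2·e^(-2·u) du = -(2·u^2 + 2·u + 1)·e^(-2·u)/4, the numerator is 1/4 - 13·e^(-4)/4 and the denominator is 1/4.
The region integral divided by the full integral gives P = 0.7619.

P ≈ 0.762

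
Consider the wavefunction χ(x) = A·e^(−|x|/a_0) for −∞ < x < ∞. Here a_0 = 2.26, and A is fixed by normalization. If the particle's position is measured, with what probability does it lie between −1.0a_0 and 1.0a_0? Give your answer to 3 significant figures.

P ≈ 0.865

P = ∫_{−1.0a_0}^{1.0a_0} |χ(x)|² dx.
With A² fixed by ∫|χ|² = 1, i.e. A² = (a_0)^(−1), substitute and integrate.
Both integrals are even about x = 0, so only the x ≥ 0 halves are needed (the factors of 2 cancel). In terms of u = x/a_0 (A² and the length scale cancel between numerator and denominator), P = [∫_{0}^{1.0} e^(-2·u) du] / [∫_{0}^{∞} e^(-2·u) du].
With ∫ e^(-2·u) du = -e^(-2·u)/2 + C, the region integral is 1/2 - e^(-2)/2 and the full one is 1/2.
Taking the ratio, P = 0.8647.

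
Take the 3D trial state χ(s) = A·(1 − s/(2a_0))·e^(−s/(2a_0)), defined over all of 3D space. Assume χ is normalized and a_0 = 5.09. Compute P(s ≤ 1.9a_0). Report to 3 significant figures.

P ≈ 0.0526

With dV = 4πs²ds, the probability is ∫|χ|² dV over s ≤ 1.9a_0.
The full normalization integral is A²·[8·π·a_0^3] = 1, fixing A².
Let u = s/a_0; then A², 4π and the length scale all cancel, so P = ∫_{0}^{1.9} u^2·(1 - u/2)^2·e^(-u) du ÷ ∫_{0}^{∞} u^2·(1 - u/2)^2·e^(-u) du.
With ∫ u^2·(1 - u/2)^2·e^(-u) du = -(u^4/4 + u^2 + 2·u + 2)·e^(-u) + C, the region integral is ≈ 0.10526 and the full one is 2.
This evaluates to P = 0.05263.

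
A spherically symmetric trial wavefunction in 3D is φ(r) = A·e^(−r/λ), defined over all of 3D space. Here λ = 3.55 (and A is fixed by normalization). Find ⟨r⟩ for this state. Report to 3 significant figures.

⟨r⟩ ≈ 5.33

⟨r⟩ = ∫ r |φ|² 4πr² dr over the full domain.
Evaluating both integrals, ⟨r⟩ = 3·λ/2.
Putting λ = 3.55 gives 5.325.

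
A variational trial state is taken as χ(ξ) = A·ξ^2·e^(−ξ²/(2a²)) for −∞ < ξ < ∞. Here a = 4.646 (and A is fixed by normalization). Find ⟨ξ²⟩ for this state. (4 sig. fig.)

⟨ξ²⟩ = ∫ ξ^2 |χ|² dξ over the full domain.
Using the Gaussian integral ∫_{−∞}^{∞} e^(−αξ²) dξ = √(π/α), evaluating both integrals, ⟨ξ²⟩ = 5·a^2/2.
With a = 4.646, ⟨ξ^2⟩ = 53.963.

⟨ξ^2⟩ ≈ 53.96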